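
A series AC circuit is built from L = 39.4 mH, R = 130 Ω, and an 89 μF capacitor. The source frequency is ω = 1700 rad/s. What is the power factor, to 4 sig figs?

0.9070

X_L = ωL = 66.98 Ω
X_C = 1/(ωC) = 6.609 Ω
Net reactance X = X_L − X_C = 60.37 Ω
Z = 130.0 + j60.37 Ω
|Z| = √(130.0² + 60.37²) = 143.3 Ω
∠Z = arctan(60.37/130.0) = 24.91°
cos φ = cos(24.91°) = 0.9070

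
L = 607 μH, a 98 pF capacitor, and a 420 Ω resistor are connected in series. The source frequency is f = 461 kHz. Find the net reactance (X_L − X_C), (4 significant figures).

-1765 Ω

ω = 2πf = 2.897e+06 rad/s
X_L = ωL = 1758 Ω
X_C = 1/(ωC) = 3523 Ω
X = 1758 − 3523 = -1765 Ω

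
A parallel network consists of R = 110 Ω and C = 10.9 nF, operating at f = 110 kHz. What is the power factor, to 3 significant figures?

ω = 2πf = 691200 rad/s
X_C = 1/(ωC) = 133 Ω
Parallel: admittances add. Y = 1/R + jωC
Y = (0.00909 + j0.00753) S
|Y| = 0.0118 S → |Z| = 1/|Y| = 84.7 Ω, ∠Z = −∠Y = -39.6°
cos φ = cos(-39.6°) = 0.770

0.770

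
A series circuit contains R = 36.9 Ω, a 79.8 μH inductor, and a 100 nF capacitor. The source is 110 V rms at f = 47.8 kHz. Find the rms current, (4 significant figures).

ω = 2πf = 300300 rad/s
X_L = ωL = 23.97 Ω
X_C = 1/(ωC) = 33.30 Ω
Net reactance X = X_L − X_C = -9.329 Ω
Z = 36.90 − j9.329 Ω
|Z| = √(36.90² + 9.329²) = 38.06 Ω
I = V/|Z| = 110/38.06 = 2.890 A

2.890 A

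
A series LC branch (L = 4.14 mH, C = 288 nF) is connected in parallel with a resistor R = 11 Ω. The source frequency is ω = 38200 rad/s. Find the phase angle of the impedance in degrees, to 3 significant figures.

9.29°

X_L = ωL = 158 Ω
X_C = 1/(ωC) = 90.9 Ω
Branch 1: Z₁ = R = 11.0 Ω
Branch 2 (series LC): Z₂ = j(X_L − X_C) = j67.3 Ω
Parallel: Z = Z₁Z₂/(Z₁+Z₂), |Z| = 10.9 Ω, ∠Z = 9.29°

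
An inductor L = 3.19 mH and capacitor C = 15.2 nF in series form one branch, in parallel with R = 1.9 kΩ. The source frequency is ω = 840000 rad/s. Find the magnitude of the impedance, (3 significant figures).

1530 Ω

X_L = ωL = 2680 Ω
X_C = 1/(ωC) = 78.3 Ω
Branch 1: Z₁ = R = 1900 Ω
Branch 2 (series LC): Z₂ = j(X_L − X_C) = j2600 Ω
Parallel: Z = Z₁Z₂/(Z₁+Z₂), |Z| = 1530 Ω, ∠Z = 36.1°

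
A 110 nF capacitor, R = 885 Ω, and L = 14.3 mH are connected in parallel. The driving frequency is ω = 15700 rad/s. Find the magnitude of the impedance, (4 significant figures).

338.8 Ω

X_L = ωL = 224.5 Ω
X_C = 1/(ωC) = 579.0 Ω
Parallel: admittances add. Y = 1/R + 1/(jωL) + jωC
Y = (0.001130 − j0.002727) S
|Y| = 0.002952 S → |Z| = 1/|Y| = 338.8 Ω, ∠Z = −∠Y = 67.49°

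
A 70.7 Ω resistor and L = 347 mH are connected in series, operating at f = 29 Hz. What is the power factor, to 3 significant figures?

0.745

ω = 2πf = 182.2 rad/s
X_L = ωL = 63.2 Ω
Z = 70.7 + j63.2 Ω
|Z| = √(70.7² + 63.2²) = 94.8 Ω
∠Z = arctan(63.2/70.7) = 41.8°
cos φ = cos(41.8°) = 0.745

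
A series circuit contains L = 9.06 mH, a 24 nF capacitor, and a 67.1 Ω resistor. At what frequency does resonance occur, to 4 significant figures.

10.79 kHz

ω₀ = 1/√(LC) = 1/√(0.00906 × 2.4e-08) = 67820 rad/s
f₀ = ω₀/(2π) = 10.79 kHz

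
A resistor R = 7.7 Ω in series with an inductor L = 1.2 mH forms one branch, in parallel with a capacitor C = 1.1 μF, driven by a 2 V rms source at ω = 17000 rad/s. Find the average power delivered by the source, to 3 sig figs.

X_L = ωL = 20.4 Ω
X_C = 1/(ωC) = 53.5 Ω
Branch 1 (R+jX_L): Z₁ = 7.70 + j20.4 Ω, |Z₁| = 21.8 Ω
Branch 2 (−jX_C): Z₂ = −j53.5 Ω
Parallel: Z = Z₁Z₂/(Z₁+Z₂), |Z| = 34.3 Ω, ∠Z = 56.2°
I = V/|Z| = 58.2 mA
P = VI cos φ = 2 × 0.0582 × cos(56.2°) = 64.8 mW

64.8 mW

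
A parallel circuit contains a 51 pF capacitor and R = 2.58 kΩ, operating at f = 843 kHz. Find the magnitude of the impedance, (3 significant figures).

ω = 2πf = 5.297e+06 rad/s
X_C = 1/(ωC) = 3700 Ω
Parallel: admittances add. Y = 1/R + jωC
Y = (0.000388 + j0.000270) S
|Y| = 0.000472 S → |Z| = 1/|Y| = 2120 Ω, ∠Z = −∠Y = -34.9°

2120 Ω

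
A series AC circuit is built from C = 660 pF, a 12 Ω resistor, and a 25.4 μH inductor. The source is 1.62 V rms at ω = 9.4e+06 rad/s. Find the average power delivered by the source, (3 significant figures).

X_L = ωL = 239 Ω
X_C = 1/(ωC) = 161 Ω
Net reactance X = X_L − X_C = 77.6 Ω
Z = 12.0 + j77.6 Ω
|Z| = √(12.0² + 77.6²) = 78.5 Ω
∠Z = arctan(77.6/12.0) = 81.2°
I = V/|Z| = 20.6 mA
P = VI cos φ = 1.62 × 0.0206 × cos(81.2°) = 5.11 mW

5.11 mW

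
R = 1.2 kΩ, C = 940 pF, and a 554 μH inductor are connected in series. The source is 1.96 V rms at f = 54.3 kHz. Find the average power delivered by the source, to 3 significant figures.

ω = 2πf = 341200 rad/s
X_L = ωL = 189 Ω
X_C = 1/(ωC) = 3120 Ω
Net reactance X = X_L − X_C = -2930 Ω
Z = 1200 − j2930 Ω
|Z| = √(1200² + 2930²) = 3170 Ω
∠Z = arctan(-2930/1200) = -67.7°
I = V/|Z| = 619 μA
P = VI cos φ = 1.96 × 0.000619 × cos(-67.7°) = 460 μW

460 μW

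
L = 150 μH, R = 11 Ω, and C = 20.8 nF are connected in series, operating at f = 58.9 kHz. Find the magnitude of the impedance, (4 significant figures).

ω = 2πf = 370100 rad/s
X_L = ωL = 55.51 Ω
X_C = 1/(ωC) = 129.9 Ω
Net reactance X = X_L − X_C = -74.40 Ω
Z = 11.00 − j74.40 Ω
|Z| = √(11.00² + 74.40²) = 75.21 Ω

75.21 Ω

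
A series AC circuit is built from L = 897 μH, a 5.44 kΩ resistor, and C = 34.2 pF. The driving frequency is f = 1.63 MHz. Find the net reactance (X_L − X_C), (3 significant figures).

ω = 2πf = 1.024e+07 rad/s
X_L = ωL = 9190 Ω
X_C = 1/(ωC) = 2860 Ω
X = 9190 − 2860 = 6330 Ω

6330 Ω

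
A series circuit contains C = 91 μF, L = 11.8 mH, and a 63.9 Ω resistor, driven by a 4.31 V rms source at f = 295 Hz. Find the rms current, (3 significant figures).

ω = 2πf = 1854 rad/s
X_L = ωL = 21.9 Ω
X_C = 1/(ωC) = 5.93 Ω
Net reactance X = X_L − X_C = 15.9 Ω
Z = 63.9 + j15.9 Ω
|Z| = √(63.9² + 15.9²) = 65.9 Ω
I = V/|Z| = 4.31/65.9 = 65.4 mA

65.4 mA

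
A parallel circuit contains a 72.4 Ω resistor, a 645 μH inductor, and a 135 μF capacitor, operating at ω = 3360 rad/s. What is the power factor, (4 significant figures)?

X_L = ωL = 2.167 Ω
X_C = 1/(ωC) = 2.205 Ω
Parallel: admittances add. Y = 1/R + 1/(jωL) + jωC
Y = (0.01381 − j0.007825) S
|Y| = 0.01587 S → |Z| = 1/|Y| = 62.99 Ω, ∠Z = −∠Y = 29.53°
cos φ = cos(29.53°) = 0.8701

0.8701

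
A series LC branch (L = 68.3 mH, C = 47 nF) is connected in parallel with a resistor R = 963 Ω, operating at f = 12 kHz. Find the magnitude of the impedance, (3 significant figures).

945 Ω

ω = 2πf = 75400 rad/s
X_L = ωL = 5150 Ω
X_C = 1/(ωC) = 282 Ω
Branch 1: Z₁ = R = 963 Ω
Branch 2 (series LC): Z₂ = j(X_L − X_C) = j4870 Ω
Parallel: Z = Z₁Z₂/(Z₁+Z₂), |Z| = 945 Ω, ∠Z = 11.2°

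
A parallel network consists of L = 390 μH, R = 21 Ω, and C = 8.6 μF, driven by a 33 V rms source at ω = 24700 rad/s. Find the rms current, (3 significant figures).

3.91 A

X_L = ωL = 9.63 Ω
X_C = 1/(ωC) = 4.71 Ω
Parallel: admittances add. Y = 1/R + 1/(jωL) + jωC
Y = (0.0476 + j0.109) S
|Y| = 0.119 S → |Z| = 1/|Y| = 8.43 Ω, ∠Z = −∠Y = -66.3°
I = V/|Z| = 33/8.43 = 3.91 A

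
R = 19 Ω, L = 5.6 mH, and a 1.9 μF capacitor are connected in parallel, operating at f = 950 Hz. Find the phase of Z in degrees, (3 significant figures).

ω = 2πf = 5969 rad/s
X_L = ωL = 33.4 Ω
X_C = 1/(ωC) = 88.2 Ω
Parallel: admittances add. Y = 1/R + 1/(jωL) + jωC
Y = (0.0526 − j0.0186) S
|Y| = 0.0558 S → |Z| = 1/|Y| = 17.9 Ω, ∠Z = −∠Y = 19.4°

19.4°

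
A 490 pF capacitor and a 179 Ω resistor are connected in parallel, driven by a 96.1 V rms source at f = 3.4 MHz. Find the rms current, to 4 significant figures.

ω = 2πf = 2.136e+07 rad/s
X_C = 1/(ωC) = 95.53 Ω
Parallel: admittances add. Y = 1/R + jωC
Y = (0.005587 + j0.01047) S
|Y| = 0.01187 S → |Z| = 1/|Y| = 84.28 Ω, ∠Z = −∠Y = -61.91°
I = V/|Z| = 96.1/84.28 = 1.140 A

1.140 A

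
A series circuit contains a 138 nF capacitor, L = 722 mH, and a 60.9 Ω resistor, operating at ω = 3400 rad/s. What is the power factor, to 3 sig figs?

X_L = ωL = 2450 Ω
X_C = 1/(ωC) = 2130 Ω
Net reactance X = X_L − X_C = 324 Ω
Z = 60.9 + j324 Ω
|Z| = √(60.9² + 324²) = 329 Ω
∠Z = arctan(324/60.9) = 79.3°
cos φ = cos(79.3°) = 0.185

0.185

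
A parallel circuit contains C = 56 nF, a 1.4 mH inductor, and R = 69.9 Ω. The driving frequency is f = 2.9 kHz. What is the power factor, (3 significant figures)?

ω = 2πf = 18220 rad/s
X_L = ωL = 25.5 Ω
X_C = 1/(ωC) = 980 Ω
Parallel: admittances add. Y = 1/R + 1/(jωL) + jωC
Y = (0.0143 − j0.0382) S
|Y| = 0.0408 S → |Z| = 1/|Y| = 24.5 Ω, ∠Z = −∠Y = 69.5°
cos φ = cos(69.5°) = 0.351

0.351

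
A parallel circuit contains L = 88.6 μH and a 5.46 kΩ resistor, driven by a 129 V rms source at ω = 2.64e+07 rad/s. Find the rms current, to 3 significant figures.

60.0 mA

X_L = ωL = 2340 Ω
Parallel: admittances add. Y = 1/R + 1/(jωL)
Y = (0.000183 − j0.000428) S
|Y| = 0.000465 S → |Z| = 1/|Y| = 2150 Ω, ∠Z = −∠Y = 66.8°
I = V/|Z| = 129/2150 = 60.0 mA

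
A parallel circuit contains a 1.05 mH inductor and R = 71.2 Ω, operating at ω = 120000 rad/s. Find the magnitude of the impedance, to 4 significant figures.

X_L = ωL = 126.0 Ω
Parallel: admittances add. Y = 1/R + 1/(jωL)
Y = (0.01404 − j0.007937) S
|Y| = 0.01613 S → |Z| = 1/|Y| = 61.99 Ω, ∠Z = −∠Y = 29.47°

61.99 Ω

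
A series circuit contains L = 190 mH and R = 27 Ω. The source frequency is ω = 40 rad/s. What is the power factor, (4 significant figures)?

0.9626

X_L = ωL = 7.600 Ω
Z = 27.00 + j7.600 Ω
|Z| = √(27.00² + 7.600²) = 28.05 Ω
∠Z = arctan(7.600/27.00) = 15.72°
cos φ = cos(15.72°) = 0.9626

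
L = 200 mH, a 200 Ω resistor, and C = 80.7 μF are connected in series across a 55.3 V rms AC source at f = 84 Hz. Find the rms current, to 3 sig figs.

256 mA

ω = 2πf = 527.8 rad/s
X_L = ωL = 106 Ω
X_C = 1/(ωC) = 23.5 Ω
Net reactance X = X_L − X_C = 82.1 Ω
Z = 200 + j82.1 Ω
|Z| = √(200² + 82.1²) = 216 Ω
I = V/|Z| = 55.3/216 = 256 mA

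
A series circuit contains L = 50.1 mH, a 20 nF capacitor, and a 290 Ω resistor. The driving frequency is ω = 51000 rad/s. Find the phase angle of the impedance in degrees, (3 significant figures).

79.6°

X_L = ωL = 2560 Ω
X_C = 1/(ωC) = 980 Ω
Net reactance X = X_L − X_C = 1570 Ω
Z = 290 + j1570 Ω
|Z| = √(290² + 1570²) = 1600 Ω
∠Z = arctan(1570/290) = 79.6°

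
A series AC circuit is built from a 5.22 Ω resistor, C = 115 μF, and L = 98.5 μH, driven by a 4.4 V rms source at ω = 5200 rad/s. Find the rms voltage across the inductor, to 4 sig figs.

0.4215 V

X_L = ωL = 0.5122 Ω
X_C = 1/(ωC) = 1.672 Ω
Net reactance X = X_L − X_C = -1.160 Ω
Z = 5.220 − j1.160 Ω
|Z| = √(5.220² + 1.160²) = 5.347 Ω
I = V/|Z| = 822.8 mA
V_L = I·|Z_L| = 0.8228 × 0.5122 = 0.4215 V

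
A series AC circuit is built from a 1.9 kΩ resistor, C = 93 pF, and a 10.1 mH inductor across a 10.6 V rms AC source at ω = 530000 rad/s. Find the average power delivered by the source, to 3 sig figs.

942 μW

X_L = ωL = 5350 Ω
X_C = 1/(ωC) = 20300 Ω
Net reactance X = X_L − X_C = -14900 Ω
Z = 1900 − j14900 Ω
|Z| = √(1900² + 14900²) = 15100 Ω
∠Z = arctan(-14900/1900) = -82.7°
I = V/|Z| = 704 μA
P = VI cos φ = 10.6 × 0.000704 × cos(-82.7°) = 942 μW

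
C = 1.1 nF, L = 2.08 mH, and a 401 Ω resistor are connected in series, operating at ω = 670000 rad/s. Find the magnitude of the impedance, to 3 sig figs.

403 Ω

X_L = ωL = 1390 Ω
X_C = 1/(ωC) = 1360 Ω
Net reactance X = X_L − X_C = 36.7 Ω
Z = 401 + j36.7 Ω
|Z| = √(401² + 36.7²) = 403 Ω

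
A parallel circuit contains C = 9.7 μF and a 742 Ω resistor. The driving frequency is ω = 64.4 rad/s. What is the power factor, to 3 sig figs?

X_C = 1/(ωC) = 1600 Ω
Parallel: admittances add. Y = 1/R + jωC
Y = (0.00135 + j0.000625) S
|Y| = 0.00149 S → |Z| = 1/|Y| = 673 Ω, ∠Z = −∠Y = -24.9°
cos φ = cos(-24.9°) = 0.907

0.907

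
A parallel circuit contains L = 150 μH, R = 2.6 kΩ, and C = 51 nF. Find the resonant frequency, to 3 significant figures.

57.5 kHz

ω₀ = 1/√(LC) = 1/√(0.00015 × 5.1e-08) = 361600 rad/s
f₀ = ω₀/(2π) = 57.5 kHz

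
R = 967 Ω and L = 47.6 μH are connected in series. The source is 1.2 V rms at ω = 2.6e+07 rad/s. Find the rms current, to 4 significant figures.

X_L = ωL = 1238 Ω
Z = 967.0 + j1238 Ω
|Z| = √(967.0² + 1238²) = 1571 Ω
I = V/|Z| = 1.2/1571 = 764.0 μA

764.0 μA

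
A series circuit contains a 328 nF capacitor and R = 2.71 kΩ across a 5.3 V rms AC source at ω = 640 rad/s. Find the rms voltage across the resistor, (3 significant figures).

2.62 V

X_C = 1/(ωC) = 4760 Ω
Z = 2710 − j4760 Ω
|Z| = √(2710² + 4760²) = 5480 Ω
I = V/|Z| = 967 μA
V_R = I·|Z_R| = 0.000967 × 2710 = 2.62 V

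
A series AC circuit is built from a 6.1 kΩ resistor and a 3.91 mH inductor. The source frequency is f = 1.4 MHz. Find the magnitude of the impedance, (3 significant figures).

34900 Ω

ω = 2πf = 8.796e+06 rad/s
X_L = ωL = 34400 Ω
Z = 6100 + j34400 Ω
|Z| = √(6100² + 34400²) = 34900 Ω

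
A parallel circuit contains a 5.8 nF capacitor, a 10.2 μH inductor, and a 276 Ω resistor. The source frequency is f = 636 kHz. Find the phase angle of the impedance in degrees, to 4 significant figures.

ω = 2πf = 3.996e+06 rad/s
X_L = ωL = 40.76 Ω
X_C = 1/(ωC) = 43.15 Ω
Parallel: admittances add. Y = 1/R + 1/(jωL) + jωC
Y = (0.003623 − j0.001356) S
|Y| = 0.003869 S → |Z| = 1/|Y| = 258.5 Ω, ∠Z = −∠Y = 20.52°

20.52°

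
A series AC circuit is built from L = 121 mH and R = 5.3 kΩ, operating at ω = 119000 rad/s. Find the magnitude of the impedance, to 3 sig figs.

X_L = ωL = 14400 Ω
Z = 5300 + j14400 Ω
|Z| = √(5300² + 14400²) = 15300 Ω

15300 Ω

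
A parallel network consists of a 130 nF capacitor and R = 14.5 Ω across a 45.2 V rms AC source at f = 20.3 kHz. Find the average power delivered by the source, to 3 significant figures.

ω = 2πf = 127500 rad/s
X_C = 1/(ωC) = 60.3 Ω
Parallel: admittances add. Y = 1/R + jωC
Y = (0.0690 + j0.0166) S
|Y| = 0.0709 S → |Z| = 1/|Y| = 14.1 Ω, ∠Z = −∠Y = -13.5°
I = V/|Z| = 3.21 A
P = VI cos φ = 45.2 × 3.21 × cos(-13.5°) = 141 W

141 W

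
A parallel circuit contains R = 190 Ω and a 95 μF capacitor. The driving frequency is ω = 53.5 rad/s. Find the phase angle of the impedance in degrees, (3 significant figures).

-44.0°

X_C = 1/(ωC) = 197 Ω
Parallel: admittances add. Y = 1/R + jωC
Y = (0.00526 + j0.00508) S
|Y| = 0.00732 S → |Z| = 1/|Y| = 137 Ω, ∠Z = −∠Y = -44.0°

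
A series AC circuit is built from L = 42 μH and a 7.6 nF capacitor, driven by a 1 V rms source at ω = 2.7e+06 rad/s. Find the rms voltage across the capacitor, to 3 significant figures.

X_L = ωL = 113 Ω
X_C = 1/(ωC) = 48.7 Ω
Net reactance X = X_L − X_C = 64.7 Ω
Z = j64.7 Ω
|Z| = √(0² + 64.7²) = 64.7 Ω
I = V/|Z| = 15.5 mA
V_C = I·|Z_C| = 0.0155 × 48.7 = 0.754 V

0.754 V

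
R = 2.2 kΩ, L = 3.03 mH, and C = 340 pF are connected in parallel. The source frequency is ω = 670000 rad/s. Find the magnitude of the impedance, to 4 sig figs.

1901 Ω

X_L = ωL = 2030 Ω
X_C = 1/(ωC) = 4390 Ω
Parallel: admittances add. Y = 1/R + 1/(jωL) + jωC
Y = (0.0004545 − j0.0002648) S
|Y| = 0.0005260 S → |Z| = 1/|Y| = 1901 Ω, ∠Z = −∠Y = 30.22°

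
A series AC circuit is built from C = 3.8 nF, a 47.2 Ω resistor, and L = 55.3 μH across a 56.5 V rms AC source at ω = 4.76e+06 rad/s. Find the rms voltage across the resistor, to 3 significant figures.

12.5 V

X_L = ωL = 263 Ω
X_C = 1/(ωC) = 55.3 Ω
Net reactance X = X_L − X_C = 208 Ω
Z = 47.2 + j208 Ω
|Z| = √(47.2² + 208²) = 213 Ω
I = V/|Z| = 265 mA
V_R = I·|Z_R| = 0.265 × 47.2 = 12.5 V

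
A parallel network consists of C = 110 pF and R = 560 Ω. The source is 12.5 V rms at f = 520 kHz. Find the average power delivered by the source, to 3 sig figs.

279 mW

ω = 2πf = 3.267e+06 rad/s
X_C = 1/(ωC) = 2780 Ω
Parallel: admittances add. Y = 1/R + jωC
Y = (0.00179 + j0.000359) S
|Y| = 0.00182 S → |Z| = 1/|Y| = 549 Ω, ∠Z = −∠Y = -11.4°
I = V/|Z| = 22.8 mA
P = VI cos φ = 12.5 × 0.0228 × cos(-11.4°) = 279 mW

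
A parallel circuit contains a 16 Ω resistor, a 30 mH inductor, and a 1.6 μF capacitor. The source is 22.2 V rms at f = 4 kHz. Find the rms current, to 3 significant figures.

1.63 A

ω = 2πf = 25130 rad/s
X_L = ωL = 754 Ω
X_C = 1/(ωC) = 24.9 Ω
Parallel: admittances add. Y = 1/R + 1/(jωL) + jωC
Y = (0.0625 + j0.0389) S
|Y| = 0.0736 S → |Z| = 1/|Y| = 13.6 Ω, ∠Z = −∠Y = -31.9°
I = V/|Z| = 22.2/13.6 = 1.63 A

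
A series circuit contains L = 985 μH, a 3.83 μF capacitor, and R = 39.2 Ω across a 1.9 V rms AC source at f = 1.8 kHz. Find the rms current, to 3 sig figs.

ω = 2πf = 11310 rad/s
X_L = ωL = 11.1 Ω
X_C = 1/(ωC) = 23.1 Ω
Net reactance X = X_L − X_C = -11.9 Ω
Z = 39.2 − j11.9 Ω
|Z| = √(39.2² + 11.9²) = 41.0 Ω
I = V/|Z| = 1.9/41.0 = 46.4 mA

46.4 mA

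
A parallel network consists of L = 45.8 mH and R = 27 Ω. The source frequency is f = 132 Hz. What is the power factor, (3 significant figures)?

ω = 2πf = 829.4 rad/s
X_L = ωL = 38.0 Ω
Parallel: admittances add. Y = 1/R + 1/(jωL)
Y = (0.0370 − j0.0263) S
|Y| = 0.0454 S → |Z| = 1/|Y| = 22.0 Ω, ∠Z = −∠Y = 35.4°
cos φ = cos(35.4°) = 0.815

0.815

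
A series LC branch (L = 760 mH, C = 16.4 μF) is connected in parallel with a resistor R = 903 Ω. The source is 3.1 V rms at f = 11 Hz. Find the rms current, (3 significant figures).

5.07 mA

ω = 2πf = 69.12 rad/s
X_L = ωL = 52.5 Ω
X_C = 1/(ωC) = 882 Ω
Branch 1: Z₁ = R = 903 Ω
Branch 2 (series LC): Z₂ = j(X_L − X_C) = −j830 Ω
Parallel: Z = Z₁Z₂/(Z₁+Z₂), |Z| = 611 Ω, ∠Z = -47.4°
I = V/|Z| = 3.1/611 = 5.07 mA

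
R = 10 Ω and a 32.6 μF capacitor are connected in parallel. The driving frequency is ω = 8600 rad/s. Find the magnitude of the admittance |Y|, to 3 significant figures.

298 mS

X_C = 1/(ωC) = 3.57 Ω
Parallel: admittances add. Y = 1/R + jωC
Y = (0.100 + j0.280) S
|Y| = 0.298 S → |Z| = 1/|Y| = 3.36 Ω, ∠Z = −∠Y = -70.4°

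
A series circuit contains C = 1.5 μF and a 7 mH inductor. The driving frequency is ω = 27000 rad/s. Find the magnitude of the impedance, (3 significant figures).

164 Ω

X_L = ωL = 189 Ω
X_C = 1/(ωC) = 24.7 Ω
Net reactance X = X_L − X_C = 164 Ω
Z = j164 Ω
|Z| = √(0² + 164²) = 164 Ω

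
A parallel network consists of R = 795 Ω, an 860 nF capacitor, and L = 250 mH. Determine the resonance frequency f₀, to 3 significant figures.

343 Hz

ω₀ = 1/√(LC) = 1/√(0.25 × 8.6e-07) = 2157 rad/s
f₀ = ω₀/(2π) = 343 Hz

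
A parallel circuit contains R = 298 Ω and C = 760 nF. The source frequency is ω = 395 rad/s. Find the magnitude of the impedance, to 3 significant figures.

X_C = 1/(ωC) = 3330 Ω
Parallel: admittances add. Y = 1/R + jωC
Y = (0.00336 + j0.000300) S
|Y| = 0.00337 S → |Z| = 1/|Y| = 297 Ω, ∠Z = −∠Y = -5.11°

297 Ω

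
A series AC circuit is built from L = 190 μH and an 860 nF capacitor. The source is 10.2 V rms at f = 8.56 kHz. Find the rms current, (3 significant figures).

895 mA

ω = 2πf = 53780 rad/s
X_L = ωL = 10.2 Ω
X_C = 1/(ωC) = 21.6 Ω
Net reactance X = X_L − X_C = -11.4 Ω
Z = − j11.4 Ω
|Z| = √(0² + 11.4²) = 11.4 Ω
I = V/|Z| = 10.2/11.4 = 895 mA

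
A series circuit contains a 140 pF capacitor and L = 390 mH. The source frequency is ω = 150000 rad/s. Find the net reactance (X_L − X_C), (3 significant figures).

X_L = ωL = 58500 Ω
X_C = 1/(ωC) = 47600 Ω
X = 58500 − 47600 = 10900 Ω

10900 Ω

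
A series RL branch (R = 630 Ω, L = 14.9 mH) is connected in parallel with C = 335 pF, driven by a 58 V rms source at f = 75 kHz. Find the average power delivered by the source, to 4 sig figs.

42.64 mW

ω = 2πf = 471200 rad/s
X_L = ωL = 7021 Ω
X_C = 1/(ωC) = 6335 Ω
Branch 1 (R+jX_L): Z₁ = 630.0 + j7021 Ω, |Z₁| = 7050 Ω
Branch 2 (−jX_C): Z₂ = −j6335 Ω
Parallel: Z = Z₁Z₂/(Z₁+Z₂), |Z| = 47910 Ω, ∠Z = -52.60°
I = V/|Z| = 1.211 mA
P = VI cos φ = 58 × 0.001211 × cos(-52.60°) = 42.64 mW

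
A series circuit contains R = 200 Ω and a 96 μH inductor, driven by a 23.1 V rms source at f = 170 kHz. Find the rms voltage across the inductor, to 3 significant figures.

10.5 V

ω = 2πf = 1.068e+06 rad/s
X_L = ωL = 103 Ω
Z = 200 + j103 Ω
|Z| = √(200² + 103²) = 225 Ω
I = V/|Z| = 103 mA
V_L = I·|Z_L| = 0.103 × 103 = 10.5 V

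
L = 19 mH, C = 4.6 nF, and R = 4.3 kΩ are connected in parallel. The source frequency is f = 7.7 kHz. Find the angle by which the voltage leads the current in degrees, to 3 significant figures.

75.0°

ω = 2πf = 48380 rad/s
X_L = ωL = 919 Ω
X_C = 1/(ωC) = 4490 Ω
Parallel: admittances add. Y = 1/R + 1/(jωL) + jωC
Y = (0.000233 − j0.000865) S
|Y| = 0.000896 S → |Z| = 1/|Y| = 1120 Ω, ∠Z = −∠Y = 75.0°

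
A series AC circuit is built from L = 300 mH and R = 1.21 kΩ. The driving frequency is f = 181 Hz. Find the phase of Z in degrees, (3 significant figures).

ω = 2πf = 1137 rad/s
X_L = ωL = 341 Ω
Z = 1210 + j341 Ω
|Z| = √(1210² + 341²) = 1260 Ω
∠Z = arctan(341/1210) = 15.7°

15.7°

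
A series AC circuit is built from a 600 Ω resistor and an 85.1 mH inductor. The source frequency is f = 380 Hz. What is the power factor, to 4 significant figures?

ω = 2πf = 2388 rad/s
X_L = ωL = 203.2 Ω
Z = 600.0 + j203.2 Ω
|Z| = √(600.0² + 203.2²) = 633.5 Ω
∠Z = arctan(203.2/600.0) = 18.71°
cos φ = cos(18.71°) = 0.9472

0.9472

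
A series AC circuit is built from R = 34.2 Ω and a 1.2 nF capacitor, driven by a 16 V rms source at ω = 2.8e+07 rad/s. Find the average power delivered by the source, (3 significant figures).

X_C = 1/(ωC) = 29.8 Ω
Z = 34.2 − j29.8 Ω
|Z| = √(34.2² + 29.8²) = 45.3 Ω
∠Z = arctan(-29.8/34.2) = -41.0°
I = V/|Z| = 353 mA
P = VI cos φ = 16 × 0.353 × cos(-41.0°) = 4.26 W

4.26 W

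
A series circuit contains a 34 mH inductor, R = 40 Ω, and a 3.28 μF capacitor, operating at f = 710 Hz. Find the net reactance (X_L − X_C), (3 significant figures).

ω = 2πf = 4461 rad/s
X_L = ωL = 152 Ω
X_C = 1/(ωC) = 68.3 Ω
X = 152 − 68.3 = 83.3 Ω

83.3 Ω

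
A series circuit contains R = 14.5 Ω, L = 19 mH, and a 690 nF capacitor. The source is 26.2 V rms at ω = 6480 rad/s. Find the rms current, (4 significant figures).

257.9 mA

X_L = ωL = 123.1 Ω
X_C = 1/(ωC) = 223.7 Ω
Net reactance X = X_L − X_C = -100.5 Ω
Z = 14.50 − j100.5 Ω
|Z| = √(14.50² + 100.5²) = 101.6 Ω
I = V/|Z| = 26.2/101.6 = 257.9 mA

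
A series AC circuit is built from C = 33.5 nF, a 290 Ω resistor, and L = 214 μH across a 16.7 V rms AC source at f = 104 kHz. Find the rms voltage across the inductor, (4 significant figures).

ω = 2πf = 653500 rad/s
X_L = ωL = 139.8 Ω
X_C = 1/(ωC) = 45.68 Ω
Net reactance X = X_L − X_C = 94.16 Ω
Z = 290.0 + j94.16 Ω
|Z| = √(290.0² + 94.16²) = 304.9 Ω
I = V/|Z| = 54.77 mA
V_L = I·|Z_L| = 0.05477 × 139.8 = 7.659 V

7.659 V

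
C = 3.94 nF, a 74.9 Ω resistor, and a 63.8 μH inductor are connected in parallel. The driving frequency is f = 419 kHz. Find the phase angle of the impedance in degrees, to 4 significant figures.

-18.31°

ω = 2πf = 2.633e+06 rad/s
X_L = ωL = 168.0 Ω
X_C = 1/(ωC) = 96.41 Ω
Parallel: admittances add. Y = 1/R + 1/(jωL) + jωC
Y = (0.01335 + j0.004419) S
|Y| = 0.01406 S → |Z| = 1/|Y| = 71.11 Ω, ∠Z = −∠Y = -18.31°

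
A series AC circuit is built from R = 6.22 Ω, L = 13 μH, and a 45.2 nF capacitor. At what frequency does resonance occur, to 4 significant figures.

207.6 kHz

ω₀ = 1/√(LC) = 1/√(1.3e-05 × 4.52e-08) = 1.305e+06 rad/s
f₀ = ω₀/(2π) = 207.6 kHz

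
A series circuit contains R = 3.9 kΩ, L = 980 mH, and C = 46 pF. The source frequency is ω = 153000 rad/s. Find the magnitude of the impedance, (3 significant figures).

X_L = ωL = 150000 Ω
X_C = 1/(ωC) = 142000 Ω
Net reactance X = X_L − X_C = 7850 Ω
Z = 3900 + j7850 Ω
|Z| = √(3900² + 7850²) = 8770 Ω

8770 Ω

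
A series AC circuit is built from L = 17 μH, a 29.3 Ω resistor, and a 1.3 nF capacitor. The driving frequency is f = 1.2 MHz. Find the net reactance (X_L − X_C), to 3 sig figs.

ω = 2πf = 7.54e+06 rad/s
X_L = ωL = 128 Ω
X_C = 1/(ωC) = 102 Ω
X = 128 − 102 = 26.2 Ω

26.2 Ω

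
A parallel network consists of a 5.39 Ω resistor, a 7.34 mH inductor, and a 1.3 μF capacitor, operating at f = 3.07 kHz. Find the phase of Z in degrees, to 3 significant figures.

-5.55°

ω = 2πf = 19290 rad/s
X_L = ωL = 142 Ω
X_C = 1/(ωC) = 39.9 Ω
Parallel: admittances add. Y = 1/R + 1/(jωL) + jωC
Y = (0.186 + j0.0180) S
|Y| = 0.186 S → |Z| = 1/|Y| = 5.36 Ω, ∠Z = −∠Y = -5.55°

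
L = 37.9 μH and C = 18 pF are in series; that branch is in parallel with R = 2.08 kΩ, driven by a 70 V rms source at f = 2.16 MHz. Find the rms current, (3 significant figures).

38.9 mA

ω = 2πf = 1.357e+07 rad/s
X_L = ωL = 514 Ω
X_C = 1/(ωC) = 4090 Ω
Branch 1: Z₁ = R = 2080 Ω
Branch 2 (series LC): Z₂ = j(X_L − X_C) = −j3580 Ω
Parallel: Z = Z₁Z₂/(Z₁+Z₂), |Z| = 1800 Ω, ∠Z = -30.2°
I = V/|Z| = 70/1800 = 38.9 mA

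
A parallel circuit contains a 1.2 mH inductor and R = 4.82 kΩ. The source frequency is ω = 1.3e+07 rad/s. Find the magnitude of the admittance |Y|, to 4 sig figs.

217.1 μS

X_L = ωL = 15600 Ω
Parallel: admittances add. Y = 1/R + 1/(jωL)
Y = (0.0002075 − j6.41e-05) S
|Y| = 0.0002171 S → |Z| = 1/|Y| = 4605 Ω, ∠Z = −∠Y = 17.17°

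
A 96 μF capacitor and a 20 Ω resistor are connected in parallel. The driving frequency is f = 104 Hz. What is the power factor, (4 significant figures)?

0.6233

ω = 2πf = 653.5 rad/s
X_C = 1/(ωC) = 15.94 Ω
Parallel: admittances add. Y = 1/R + jωC
Y = (0.05000 + j0.06273) S
|Y| = 0.08022 S → |Z| = 1/|Y| = 12.47 Ω, ∠Z = −∠Y = -51.44°
cos φ = cos(-51.44°) = 0.6233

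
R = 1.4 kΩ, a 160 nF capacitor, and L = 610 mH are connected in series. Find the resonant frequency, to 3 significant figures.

ω₀ = 1/√(LC) = 1/√(0.61 × 1.6e-07) = 3201 rad/s
f₀ = ω₀/(2π) = 509 Hz

509 Hz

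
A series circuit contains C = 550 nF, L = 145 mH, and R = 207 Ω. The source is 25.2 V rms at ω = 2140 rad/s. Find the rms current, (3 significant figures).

X_L = ωL = 310 Ω
X_C = 1/(ωC) = 850 Ω
Net reactance X = X_L − X_C = -539 Ω
Z = 207 − j539 Ω
|Z| = √(207² + 539²) = 578 Ω
I = V/|Z| = 25.2/578 = 43.6 mA

43.6 mA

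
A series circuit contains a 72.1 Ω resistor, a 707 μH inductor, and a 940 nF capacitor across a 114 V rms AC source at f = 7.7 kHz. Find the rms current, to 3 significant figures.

1.56 A

ω = 2πf = 48380 rad/s
X_L = ωL = 34.2 Ω
X_C = 1/(ωC) = 22.0 Ω
Net reactance X = X_L − X_C = 12.2 Ω
Z = 72.1 + j12.2 Ω
|Z| = √(72.1² + 12.2²) = 73.1 Ω
I = V/|Z| = 114/73.1 = 1.56 A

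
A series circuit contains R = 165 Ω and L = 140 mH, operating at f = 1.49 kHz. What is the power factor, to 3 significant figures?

ω = 2πf = 9362 rad/s
X_L = ωL = 1310 Ω
Z = 165 + j1310 Ω
|Z| = √(165² + 1310²) = 1320 Ω
∠Z = arctan(1310/165) = 82.8°
cos φ = cos(82.8°) = 0.125

0.125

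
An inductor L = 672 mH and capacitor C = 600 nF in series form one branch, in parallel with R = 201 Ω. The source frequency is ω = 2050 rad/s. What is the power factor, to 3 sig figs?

X_L = ωL = 1380 Ω
X_C = 1/(ωC) = 813 Ω
Branch 1: Z₁ = R = 201 Ω
Branch 2 (series LC): Z₂ = j(X_L − X_C) = j565 Ω
Parallel: Z = Z₁Z₂/(Z₁+Z₂), |Z| = 189 Ω, ∠Z = 19.6°
cos φ = cos(19.6°) = 0.942

0.942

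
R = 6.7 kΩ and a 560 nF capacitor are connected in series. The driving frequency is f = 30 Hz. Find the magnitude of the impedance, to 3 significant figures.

11600 Ω

ω = 2πf = 188.5 rad/s
X_C = 1/(ωC) = 9470 Ω
Z = 6700 − j9470 Ω
|Z| = √(6700² + 9470²) = 11600 Ω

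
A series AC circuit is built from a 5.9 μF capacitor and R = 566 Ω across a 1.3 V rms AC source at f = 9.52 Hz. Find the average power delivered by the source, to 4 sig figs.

114.6 μW

ω = 2πf = 59.82 rad/s
X_C = 1/(ωC) = 2834 Ω
Z = 566.0 − j2834 Ω
|Z| = √(566.0² + 2834²) = 2890 Ω
∠Z = arctan(-2834/566.0) = -78.70°
I = V/|Z| = 449.9 μA
P = VI cos φ = 1.3 × 0.0004499 × cos(-78.70°) = 114.6 μW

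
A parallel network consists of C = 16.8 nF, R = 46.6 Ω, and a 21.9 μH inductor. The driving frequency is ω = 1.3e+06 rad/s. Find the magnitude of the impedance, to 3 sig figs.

X_L = ωL = 28.5 Ω
X_C = 1/(ωC) = 45.8 Ω
Parallel: admittances add. Y = 1/R + 1/(jωL) + jωC
Y = (0.0215 − j0.0133) S
|Y| = 0.0252 S → |Z| = 1/|Y| = 39.6 Ω, ∠Z = −∠Y = 31.8°

39.6 Ω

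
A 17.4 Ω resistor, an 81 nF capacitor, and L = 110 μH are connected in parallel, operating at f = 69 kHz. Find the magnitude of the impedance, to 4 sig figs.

16.90 Ω

ω = 2πf = 433500 rad/s
X_L = ωL = 47.69 Ω
X_C = 1/(ωC) = 28.48 Ω
Parallel: admittances add. Y = 1/R + 1/(jωL) + jωC
Y = (0.05747 + j0.01415) S
|Y| = 0.05919 S → |Z| = 1/|Y| = 16.90 Ω, ∠Z = −∠Y = -13.83°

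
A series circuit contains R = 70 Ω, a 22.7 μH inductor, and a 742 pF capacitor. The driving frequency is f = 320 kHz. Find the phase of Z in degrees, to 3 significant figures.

-83.6°

ω = 2πf = 2.011e+06 rad/s
X_L = ωL = 45.6 Ω
X_C = 1/(ωC) = 670 Ω
Net reactance X = X_L − X_C = -625 Ω
Z = 70.0 − j625 Ω
|Z| = √(70.0² + 625²) = 629 Ω
∠Z = arctan(-625/70.0) = -83.6°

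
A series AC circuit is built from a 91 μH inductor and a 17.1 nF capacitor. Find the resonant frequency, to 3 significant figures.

128 kHz

ω₀ = 1/√(LC) = 1/√(9.1e-05 × 1.71e-08) = 801600 rad/s
f₀ = ω₀/(2π) = 128 kHz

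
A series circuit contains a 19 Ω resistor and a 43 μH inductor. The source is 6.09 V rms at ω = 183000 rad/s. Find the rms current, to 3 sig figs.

296 mA

X_L = ωL = 7.87 Ω
Z = 19.0 + j7.87 Ω
|Z| = √(19.0² + 7.87²) = 20.6 Ω
I = V/|Z| = 6.09/20.6 = 296 mA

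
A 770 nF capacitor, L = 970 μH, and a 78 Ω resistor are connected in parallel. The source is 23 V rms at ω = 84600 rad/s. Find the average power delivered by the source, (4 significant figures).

X_L = ωL = 82.06 Ω
X_C = 1/(ωC) = 15.35 Ω
Parallel: admittances add. Y = 1/R + 1/(jωL) + jωC
Y = (0.01282 + j0.05296) S
|Y| = 0.05449 S → |Z| = 1/|Y| = 18.35 Ω, ∠Z = −∠Y = -76.39°
I = V/|Z| = 1.253 A
P = VI cos φ = 23 × 1.253 × cos(-76.39°) = 6.782 W

6.782 W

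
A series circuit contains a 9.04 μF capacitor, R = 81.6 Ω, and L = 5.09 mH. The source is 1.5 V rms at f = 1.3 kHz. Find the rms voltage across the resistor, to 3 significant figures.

ω = 2πf = 8168 rad/s
X_L = ωL = 41.6 Ω
X_C = 1/(ωC) = 13.5 Ω
Net reactance X = X_L − X_C = 28.0 Ω
Z = 81.6 + j28.0 Ω
|Z| = √(81.6² + 28.0²) = 86.3 Ω
I = V/|Z| = 17.4 mA
V_R = I·|Z_R| = 0.0174 × 81.6 = 1.42 V

1.42 V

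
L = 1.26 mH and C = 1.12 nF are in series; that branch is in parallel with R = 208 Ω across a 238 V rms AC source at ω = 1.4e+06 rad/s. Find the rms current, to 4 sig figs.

1.164 A

X_L = ωL = 1764 Ω
X_C = 1/(ωC) = 637.8 Ω
Branch 1: Z₁ = R = 208.0 Ω
Branch 2 (series LC): Z₂ = j(X_L − X_C) = j1126 Ω
Parallel: Z = Z₁Z₂/(Z₁+Z₂), |Z| = 204.5 Ω, ∠Z = 10.46°
I = V/|Z| = 238/204.5 = 1.164 A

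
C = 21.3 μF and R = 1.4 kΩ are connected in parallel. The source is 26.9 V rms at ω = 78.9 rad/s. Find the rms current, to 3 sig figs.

49.1 mA

X_C = 1/(ωC) = 595 Ω
Parallel: admittances add. Y = 1/R + jωC
Y = (0.000714 + j0.00168) S
|Y| = 0.00183 S → |Z| = 1/|Y| = 548 Ω, ∠Z = −∠Y = -67.0°
I = V/|Z| = 26.9/548 = 49.1 mA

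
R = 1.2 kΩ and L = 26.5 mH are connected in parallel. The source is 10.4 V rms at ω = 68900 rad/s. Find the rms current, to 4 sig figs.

10.37 mA

X_L = ωL = 1826 Ω
Parallel: admittances add. Y = 1/R + 1/(jωL)
Y = (0.0008333 − j0.0005477) S
|Y| = 0.0009972 S → |Z| = 1/|Y| = 1003 Ω, ∠Z = −∠Y = 33.31°
I = V/|Z| = 10.4/1003 = 10.37 mA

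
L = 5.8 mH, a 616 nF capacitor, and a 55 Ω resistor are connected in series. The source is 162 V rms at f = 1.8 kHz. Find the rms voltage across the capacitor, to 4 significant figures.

ω = 2πf = 11310 rad/s
X_L = ωL = 65.60 Ω
X_C = 1/(ωC) = 143.5 Ω
Net reactance X = X_L − X_C = -77.94 Ω
Z = 55.00 − j77.94 Ω
|Z| = √(55.00² + 77.94²) = 95.39 Ω
I = V/|Z| = 1.698 A
V_C = I·|Z_C| = 1.698 × 143.5 = 243.8 V

243.8 V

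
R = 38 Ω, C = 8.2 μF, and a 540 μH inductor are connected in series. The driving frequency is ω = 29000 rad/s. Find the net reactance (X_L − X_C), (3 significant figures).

X_L = ωL = 15.7 Ω
X_C = 1/(ωC) = 4.21 Ω
X = 15.7 − 4.21 = 11.5 Ω

11.5 Ω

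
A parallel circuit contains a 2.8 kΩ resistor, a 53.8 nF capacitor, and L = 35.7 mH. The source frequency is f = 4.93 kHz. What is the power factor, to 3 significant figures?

0.424

ω = 2πf = 30980 rad/s
X_L = ωL = 1110 Ω
X_C = 1/(ωC) = 600 Ω
Parallel: admittances add. Y = 1/R + 1/(jωL) + jωC
Y = (0.000357 + j0.000762) S
|Y| = 0.000842 S → |Z| = 1/|Y| = 1190 Ω, ∠Z = −∠Y = -64.9°
cos φ = cos(-64.9°) = 0.424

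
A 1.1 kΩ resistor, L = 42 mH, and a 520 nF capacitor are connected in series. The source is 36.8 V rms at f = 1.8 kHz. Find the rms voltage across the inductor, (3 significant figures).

ω = 2πf = 11310 rad/s
X_L = ωL = 475 Ω
X_C = 1/(ωC) = 170 Ω
Net reactance X = X_L − X_C = 305 Ω
Z = 1100 + j305 Ω
|Z| = √(1100² + 305²) = 1140 Ω
I = V/|Z| = 32.2 mA
V_L = I·|Z_L| = 0.0322 × 475 = 15.3 V

15.3 V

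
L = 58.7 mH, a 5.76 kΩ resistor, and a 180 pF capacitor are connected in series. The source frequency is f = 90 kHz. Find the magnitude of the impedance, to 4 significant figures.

24070 Ω

ω = 2πf = 565500 rad/s
X_L = ωL = 33190 Ω
X_C = 1/(ωC) = 9824 Ω
Net reactance X = X_L − X_C = 23370 Ω
Z = 5760 + j23370 Ω
|Z| = √(5760² + 23370²) = 24070 Ω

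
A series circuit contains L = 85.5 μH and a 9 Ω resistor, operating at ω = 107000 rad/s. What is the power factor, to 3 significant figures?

X_L = ωL = 9.15 Ω
Z = 9.00 + j9.15 Ω
|Z| = √(9.00² + 9.15²) = 12.8 Ω
∠Z = arctan(9.15/9.00) = 45.5°
cos φ = cos(45.5°) = 0.701

0.701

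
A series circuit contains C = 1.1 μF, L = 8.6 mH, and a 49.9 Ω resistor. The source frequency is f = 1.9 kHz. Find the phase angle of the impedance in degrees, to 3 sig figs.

ω = 2πf = 11940 rad/s
X_L = ωL = 103 Ω
X_C = 1/(ωC) = 76.2 Ω
Net reactance X = X_L − X_C = 26.5 Ω
Z = 49.9 + j26.5 Ω
|Z| = √(49.9² + 26.5²) = 56.5 Ω
∠Z = arctan(26.5/49.9) = 28.0°

28.0°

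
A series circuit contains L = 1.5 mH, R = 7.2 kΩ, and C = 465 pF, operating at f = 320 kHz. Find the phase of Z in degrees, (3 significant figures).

15.1°

ω = 2πf = 2.011e+06 rad/s
X_L = ωL = 3020 Ω
X_C = 1/(ωC) = 1070 Ω
Net reactance X = X_L − X_C = 1950 Ω
Z = 7200 + j1950 Ω
|Z| = √(7200² + 1950²) = 7460 Ω
∠Z = arctan(1950/7200) = 15.1°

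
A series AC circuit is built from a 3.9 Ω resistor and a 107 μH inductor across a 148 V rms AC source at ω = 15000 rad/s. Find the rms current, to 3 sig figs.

X_L = ωL = 1.60 Ω
Z = 3.90 + j1.60 Ω
|Z| = √(3.90² + 1.60²) = 4.22 Ω
I = V/|Z| = 148/4.22 = 35.1 A

35.1 A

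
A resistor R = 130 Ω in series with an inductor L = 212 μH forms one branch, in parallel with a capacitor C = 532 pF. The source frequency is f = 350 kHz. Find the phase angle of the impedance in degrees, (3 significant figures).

ω = 2πf = 2.199e+06 rad/s
X_L = ωL = 466 Ω
X_C = 1/(ωC) = 855 Ω
Branch 1 (R+jX_L): Z₁ = 130 + j466 Ω, |Z₁| = 484 Ω
Branch 2 (−jX_C): Z₂ = −j855 Ω
Parallel: Z = Z₁Z₂/(Z₁+Z₂), |Z| = 1010 Ω, ∠Z = 55.9°

55.9°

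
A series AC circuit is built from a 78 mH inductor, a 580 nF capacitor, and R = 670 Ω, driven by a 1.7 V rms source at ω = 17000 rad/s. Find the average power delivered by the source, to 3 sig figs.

994 μW

X_L = ωL = 1330 Ω
X_C = 1/(ωC) = 101 Ω
Net reactance X = X_L − X_C = 1220 Ω
Z = 670 + j1220 Ω
|Z| = √(670² + 1220²) = 1400 Ω
∠Z = arctan(1220/670) = 61.3°
I = V/|Z| = 1.22 mA
P = VI cos φ = 1.7 × 0.00122 × cos(61.3°) = 994 μW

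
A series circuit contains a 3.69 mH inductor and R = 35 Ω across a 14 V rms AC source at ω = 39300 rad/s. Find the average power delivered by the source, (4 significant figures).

308.2 mW

X_L = ωL = 145.0 Ω
Z = 35.00 + j145.0 Ω
|Z| = √(35.00² + 145.0²) = 149.2 Ω
∠Z = arctan(145.0/35.00) = 76.43°
I = V/|Z| = 93.85 mA
P = VI cos φ = 14 × 0.09385 × cos(76.43°) = 308.2 mW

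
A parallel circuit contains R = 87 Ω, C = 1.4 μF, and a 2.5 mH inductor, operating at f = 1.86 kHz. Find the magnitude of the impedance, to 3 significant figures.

ω = 2πf = 11690 rad/s
X_L = ωL = 29.2 Ω
X_C = 1/(ωC) = 61.1 Ω
Parallel: admittances add. Y = 1/R + 1/(jωL) + jωC
Y = (0.0115 − j0.0179) S
|Y| = 0.0212 S → |Z| = 1/|Y| = 47.1 Ω, ∠Z = −∠Y = 57.2°

47.1 Ω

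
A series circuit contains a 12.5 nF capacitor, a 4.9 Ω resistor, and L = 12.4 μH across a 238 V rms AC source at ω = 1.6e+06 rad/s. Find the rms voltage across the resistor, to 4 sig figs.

38.17 V

X_L = ωL = 19.84 Ω
X_C = 1/(ωC) = 50.00 Ω
Net reactance X = X_L − X_C = -30.16 Ω
Z = 4.900 − j30.16 Ω
|Z| = √(4.900² + 30.16²) = 30.56 Ω
I = V/|Z| = 7.789 A
V_R = I·|Z_R| = 7.789 × 4.900 = 38.17 V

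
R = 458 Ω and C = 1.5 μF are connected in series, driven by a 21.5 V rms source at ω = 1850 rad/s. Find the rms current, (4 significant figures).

X_C = 1/(ωC) = 360.4 Ω
Z = 458.0 − j360.4 Ω
|Z| = √(458.0² + 360.4²) = 582.8 Ω
I = V/|Z| = 21.5/582.8 = 36.89 mA

36.89 mA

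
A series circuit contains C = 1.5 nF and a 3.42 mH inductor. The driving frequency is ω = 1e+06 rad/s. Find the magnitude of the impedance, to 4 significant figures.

X_L = ωL = 3420 Ω
X_C = 1/(ωC) = 666.7 Ω
Net reactance X = X_L − X_C = 2753 Ω
Z = j2753 Ω
|Z| = √(0² + 2753²) = 2753 Ω

2753 Ω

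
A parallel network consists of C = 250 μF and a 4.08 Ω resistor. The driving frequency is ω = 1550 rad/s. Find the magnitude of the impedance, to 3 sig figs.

2.18 Ω

X_C = 1/(ωC) = 2.58 Ω
Parallel: admittances add. Y = 1/R + jωC
Y = (0.245 + j0.388) S
|Y| = 0.459 S → |Z| = 1/|Y| = 2.18 Ω, ∠Z = −∠Y = -57.7°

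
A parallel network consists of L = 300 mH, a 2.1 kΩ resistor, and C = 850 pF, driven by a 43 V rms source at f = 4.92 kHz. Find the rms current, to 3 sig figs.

20.8 mA

ω = 2πf = 30910 rad/s
X_L = ωL = 9270 Ω
X_C = 1/(ωC) = 38100 Ω
Parallel: admittances add. Y = 1/R + 1/(jωL) + jωC
Y = (0.000476 − j8.16e-05) S
|Y| = 0.000483 S → |Z| = 1/|Y| = 2070 Ω, ∠Z = −∠Y = 9.72°
I = V/|Z| = 43/2070 = 20.8 mA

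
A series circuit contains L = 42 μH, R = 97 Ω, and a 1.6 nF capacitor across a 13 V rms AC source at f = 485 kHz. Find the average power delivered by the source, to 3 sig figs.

ω = 2πf = 3.047e+06 rad/s
X_L = ωL = 128 Ω
X_C = 1/(ωC) = 205 Ω
Net reactance X = X_L − X_C = -77.1 Ω
Z = 97.0 − j77.1 Ω
|Z| = √(97.0² + 77.1²) = 124 Ω
∠Z = arctan(-77.1/97.0) = -38.5°
I = V/|Z| = 105 mA
P = VI cos φ = 13 × 0.105 × cos(-38.5°) = 1.07 W

1.07 W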